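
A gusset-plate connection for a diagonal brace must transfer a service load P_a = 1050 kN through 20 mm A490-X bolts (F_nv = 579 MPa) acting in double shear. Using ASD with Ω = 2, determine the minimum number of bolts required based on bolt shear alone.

A_b = π·20²/4 = 314.2 mm².
Per-bolt allowable strength R_n/Ω = 579 × 314.2 × 2 / 1000 / 2 = 181.9 kN.
n ≥ 1050 / 181.9 = 5.772 → use 6 bolts.

6 bolts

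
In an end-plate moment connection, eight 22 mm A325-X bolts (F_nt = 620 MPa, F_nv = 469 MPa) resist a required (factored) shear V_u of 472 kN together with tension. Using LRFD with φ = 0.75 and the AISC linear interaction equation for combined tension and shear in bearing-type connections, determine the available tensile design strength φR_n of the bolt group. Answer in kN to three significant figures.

A_b = π·22²/4 = 380.1 mm²; f_rv = 472 × 1000 / (8 × 380.1) = 155.2 MPa.
F'_nt = 1.3 F_nt − (F_nt / φF_nv) f_rv = 1.3·620 − (620/(0.75·469))·155.2 = 532.4 MPa, capped at F_nt → F'_nt = 532.4 MPa.
R_n = F'_nt · A_b · n = 532.4 × 380.1 × 8 / 1000 = 1619 kN.
Design strength φR_n = 0.75 × 1619 = 1210 kN.

1210 kN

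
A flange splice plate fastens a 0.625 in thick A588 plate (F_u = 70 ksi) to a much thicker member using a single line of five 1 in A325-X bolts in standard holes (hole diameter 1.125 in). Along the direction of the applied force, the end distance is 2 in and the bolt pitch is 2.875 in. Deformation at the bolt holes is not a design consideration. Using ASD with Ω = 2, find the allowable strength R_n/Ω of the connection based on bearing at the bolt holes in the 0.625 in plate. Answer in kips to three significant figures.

Per bolt r_n = 1.5 l_c t F_u ≤ 3.0 d t F_u; upper limit = 3.0 × 1 × 0.625 × 70 = 131.2 kips.
Edge bolt: l_c = 2 − 1.125/2 = 1.438 in → 1.5 × 1.438 × 0.625 × 70 = 94.34 → r_n = 94.34 kips.
Interior bolts: l_c = 2.875 − 1.125 = 1.75 in → 1.5 × 1.75 × 0.625 × 70 = 114.8 → r_n = 114.8 kips.
R_n = 1 × 94.34 + 4 × 114.8 = 553.7 kips.
Allowable strength R_n/Ω = 553.7 / 2 = 277 kips.

277 kips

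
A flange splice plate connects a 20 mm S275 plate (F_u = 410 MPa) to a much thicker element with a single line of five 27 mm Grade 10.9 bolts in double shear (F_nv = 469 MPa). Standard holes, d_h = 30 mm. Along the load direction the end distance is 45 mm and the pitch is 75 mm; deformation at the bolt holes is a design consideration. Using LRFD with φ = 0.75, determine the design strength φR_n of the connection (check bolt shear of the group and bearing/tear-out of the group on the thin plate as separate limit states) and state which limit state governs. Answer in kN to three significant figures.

Bolt shear: A_b = π·27²/4 = 572.6 mm²; R_n = 469 × 572.6 × 5 × 2 / 1000 = 2685 kN → 0.75 × 2685 = 2010 kN.
Bearing (1.2 l_c t F_u ≤ 2.4 d t F_u): upper limit = 2.4·27·20·410 / 1000 = 531.4 kN.
  Edge l_c = 45 − 30/2 = 30 → r_n = 295.2 kN; interior l_c = 75 − 30 = 45 → r_n = 442.8 kN.
  R_n,bearing = 1·295.2 + 4·442.8 = 2066 kN → 0.75 × 2066 = 1550 kN.
Bearing governs: 1550 kN.

1550 kN (bearing governs)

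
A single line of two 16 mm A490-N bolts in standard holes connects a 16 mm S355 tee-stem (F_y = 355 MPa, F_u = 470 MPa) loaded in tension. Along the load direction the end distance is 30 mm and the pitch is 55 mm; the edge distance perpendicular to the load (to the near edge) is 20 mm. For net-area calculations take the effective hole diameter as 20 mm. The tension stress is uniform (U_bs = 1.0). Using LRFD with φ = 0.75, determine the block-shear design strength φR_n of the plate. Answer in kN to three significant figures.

Shear plane L_v = 30 + 1·55 = 85 mm; A_gv = 85 × 16 = 1360 mm².
A_nv = (85 − 1.5·20) × 16 = 880 mm².
A_nt = (20 − 0.5·20) × 16 = 160 mm².
0.6 F_u A_nv = 248.2 kN; 0.6 F_y A_gv = 289.7 kN → shear rupture governs the shear term.
R_n = 248.2 + 1.0 × 470 × 160 / 1000 = 323.4 kN.
Design strength φR_n = 0.75 × 323.4 = 243 kN.

243 kN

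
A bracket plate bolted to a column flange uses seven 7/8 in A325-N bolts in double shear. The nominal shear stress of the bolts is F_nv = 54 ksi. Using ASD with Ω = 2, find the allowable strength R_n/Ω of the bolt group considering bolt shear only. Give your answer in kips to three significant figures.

A_b = π × 0.875² / 4 = 0.6013 in².
R_n = F_nv · A_b · n · n_s = 54 × 0.6013 × 7 × 2 = 454.6 kips.
Allowable strength R_n/Ω = 454.6 / 2 = 227 kips.

227 kips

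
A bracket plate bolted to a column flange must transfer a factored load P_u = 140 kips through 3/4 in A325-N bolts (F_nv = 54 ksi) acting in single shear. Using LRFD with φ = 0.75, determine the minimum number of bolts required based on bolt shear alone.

A_b = π·0.75²/4 = 0.4418 in².
Per-bolt design strength φR_n = 0.75 × 54 × 0.4418 × 1 = 17.89 kips.
n ≥ 140 / 17.89 = 7.825 → use 8 bolts.

8 bolts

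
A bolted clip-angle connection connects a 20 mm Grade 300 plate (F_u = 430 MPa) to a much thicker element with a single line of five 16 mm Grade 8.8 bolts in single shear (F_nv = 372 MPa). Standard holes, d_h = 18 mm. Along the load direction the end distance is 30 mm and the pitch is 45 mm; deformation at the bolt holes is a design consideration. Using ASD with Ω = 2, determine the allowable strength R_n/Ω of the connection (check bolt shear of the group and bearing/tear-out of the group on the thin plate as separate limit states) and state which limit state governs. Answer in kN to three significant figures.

187 kN (bolt shear governs)

Bolt shear: A_b = π·16²/4 = 201.1 mm²; R_n = 372 × 201.1 × 5 × 1 / 1000 = 374 kN → 374 / 2 = 187 kN.
Bearing (1.2 l_c t F_u ≤ 2.4 d t F_u): upper limit = 2.4·16·20·430 / 1000 = 330.2 kN.
  Edge l_c = 30 − 18/2 = 21 → r_n = 216.7 kN; interior l_c = 45 − 18 = 27 → r_n = 278.6 kN.
  R_n,bearing = 1·216.7 + 4·278.6 = 1331 kN → 1331 / 2 = 666 kN.
Bolt shear governs: 187 kN.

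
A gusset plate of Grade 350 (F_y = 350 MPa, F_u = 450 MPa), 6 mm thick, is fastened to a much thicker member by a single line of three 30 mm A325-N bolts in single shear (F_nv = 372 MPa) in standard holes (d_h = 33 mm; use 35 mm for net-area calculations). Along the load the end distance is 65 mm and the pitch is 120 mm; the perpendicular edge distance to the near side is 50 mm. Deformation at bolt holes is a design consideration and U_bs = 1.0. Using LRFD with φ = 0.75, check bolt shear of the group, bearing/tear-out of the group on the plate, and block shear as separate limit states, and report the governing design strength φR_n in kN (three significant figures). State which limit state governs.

330 kN (block shear governs)

Bolt shear: A_b = π·30²/4 = 706.9 mm²; R_n = 372 × 706.9 × 3 × 1 / 1000 = 788.9 kN → 0.75 × 788.9 = 592 kN.
Bearing: edge l_c = 48.5, r_n = 157.1 kN; interior l_c = 87, r_n = 194.4 kN; R_n = 157.1 + 2·194.4 = 545.9 kN → 409 kN.
Block shear: A_gv = 1830, A_nv = 1305, A_nt = 195 mm²; R_n = min(0.6F_uA_nv, 0.6F_yA_gv) + U_bs·F_u·A_nt = 440.1 kN → 330 kN.
Block shear governs: 330 kN.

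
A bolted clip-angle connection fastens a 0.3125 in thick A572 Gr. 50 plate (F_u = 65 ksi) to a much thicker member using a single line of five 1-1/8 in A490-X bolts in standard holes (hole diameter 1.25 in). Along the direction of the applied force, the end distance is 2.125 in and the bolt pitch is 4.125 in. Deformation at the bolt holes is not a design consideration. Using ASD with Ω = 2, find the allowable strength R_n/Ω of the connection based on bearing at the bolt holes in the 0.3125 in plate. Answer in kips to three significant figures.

Per bolt r_n = 1.5 l_c t F_u ≤ 3.0 d t F_u; upper limit = 3.0 × 1.125 × 0.3125 × 65 = 68.55 kips.
Edge bolt: l_c = 2.125 − 1.25/2 = 1.5 in → 1.5 × 1.5 × 0.3125 × 65 = 45.7 → r_n = 45.7 kips.
Interior bolts: l_c = 4.125 − 1.25 = 2.875 in → 1.5 × 2.875 × 0.3125 × 65 = 87.6 → r_n = 68.55 kips.
R_n = 1 × 45.7 + 4 × 68.55 = 319.9 kips.
Allowable strength R_n/Ω = 319.9 / 2 = 160 kips.

160 kips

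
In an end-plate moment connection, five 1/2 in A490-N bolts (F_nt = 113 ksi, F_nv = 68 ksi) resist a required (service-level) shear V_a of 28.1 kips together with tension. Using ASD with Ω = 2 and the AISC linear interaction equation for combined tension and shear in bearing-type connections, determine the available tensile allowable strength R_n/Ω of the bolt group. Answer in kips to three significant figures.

25.4 kips

A_b = π·0.5²/4 = 0.1963 in²; f_rv = 28.1 / (5 × 0.1963) = 28.62 ksi.
F'_nt = 1.3 F_nt − (Ω F_nt / F_nv) f_rv = 1.3·113 − (2·113/68)·28.62 = 51.77 ksi, capped at F_nt → F'_nt = 51.77 ksi.
R_n = F'_nt · A_b · n = 51.77 × 0.1963 × 5 = 50.83 kips.
Allowable strength R_n/Ω = 50.83 / 2 = 25.4 kips.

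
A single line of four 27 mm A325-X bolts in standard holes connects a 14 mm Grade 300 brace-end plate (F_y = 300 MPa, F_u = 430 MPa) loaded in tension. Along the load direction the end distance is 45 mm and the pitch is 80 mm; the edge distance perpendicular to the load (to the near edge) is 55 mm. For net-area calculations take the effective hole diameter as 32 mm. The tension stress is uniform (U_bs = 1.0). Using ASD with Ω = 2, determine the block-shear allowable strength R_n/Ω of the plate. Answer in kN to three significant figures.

Shear plane L_v = 45 + 3·80 = 285 mm; A_gv = 285 × 14 = 3990 mm².
A_nv = (285 − 3.5·32) × 14 = 2422 mm².
A_nt = (55 − 0.5·32) × 14 = 546 mm².
0.6 F_u A_nv = 624.9 kN; 0.6 F_y A_gv = 718.2 kN → shear rupture governs the shear term.
R_n = 624.9 + 1.0 × 430 × 546 / 1000 = 859.7 kN.
Allowable strength R_n/Ω = 859.7 / 2 = 430 kN.

430 kN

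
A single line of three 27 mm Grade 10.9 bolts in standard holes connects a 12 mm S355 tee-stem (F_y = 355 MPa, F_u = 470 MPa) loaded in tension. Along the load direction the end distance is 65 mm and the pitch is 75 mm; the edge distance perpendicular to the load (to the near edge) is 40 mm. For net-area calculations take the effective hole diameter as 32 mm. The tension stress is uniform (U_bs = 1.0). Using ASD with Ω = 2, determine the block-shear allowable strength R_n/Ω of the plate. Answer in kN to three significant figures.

296 kN

Shear plane L_v = 65 + 2·75 = 215 mm; A_gv = 215 × 12 = 2580 mm².
A_nv = (215 − 2.5·32) × 12 = 1620 mm².
A_nt = (40 − 0.5·32) × 12 = 288 mm².
0.6 F_u A_nv = 456.8 kN; 0.6 F_y A_gv = 549.5 kN → shear rupture governs the shear term.
R_n = 456.8 + 1.0 × 470 × 288 / 1000 = 592.2 kN.
Allowable strength R_n/Ω = 592.2 / 2 = 296 kN.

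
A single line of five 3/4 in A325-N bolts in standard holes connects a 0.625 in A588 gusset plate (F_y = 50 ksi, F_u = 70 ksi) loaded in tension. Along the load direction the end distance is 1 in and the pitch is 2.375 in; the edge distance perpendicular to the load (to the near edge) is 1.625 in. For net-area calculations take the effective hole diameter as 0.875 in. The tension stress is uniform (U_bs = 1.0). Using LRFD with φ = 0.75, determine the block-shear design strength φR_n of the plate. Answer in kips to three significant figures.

Shear plane L_v = 1 + 4·2.375 = 10.5 in; A_gv = 10.5 × 0.625 = 6.562 in².
A_nv = (10.5 − 4.5·0.875) × 0.625 = 4.102 in².
A_nt = (1.625 − 0.5·0.875) × 0.625 = 0.7422 in².
0.6 F_u A_nv = 172.3 kips; 0.6 F_y A_gv = 196.9 kips → shear rupture governs the shear term.
R_n = 172.3 + 1.0 × 70 × 0.7422 = 224.2 kips.
Design strength φR_n = 0.75 × 224.2 = 168 kips.

168 kips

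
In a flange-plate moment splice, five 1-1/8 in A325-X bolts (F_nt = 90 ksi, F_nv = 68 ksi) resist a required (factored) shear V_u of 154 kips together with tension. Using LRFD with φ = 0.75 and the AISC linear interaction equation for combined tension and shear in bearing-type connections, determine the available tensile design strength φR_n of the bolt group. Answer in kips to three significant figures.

232 kips

A_b = π·1.125²/4 = 0.994 in²; f_rv = 154 / (5 × 0.994) = 30.99 ksi.
F'_nt = 1.3 F_nt − (F_nt / φF_nv) f_rv = 1.3·90 − (90/(0.75·68))·30.99 = 62.32 ksi, capped at F_nt → F'_nt = 62.32 ksi.
R_n = F'_nt · A_b · n = 62.32 × 0.994 × 5 = 309.7 kips.
Design strength φR_n = 0.75 × 309.7 = 232 kips.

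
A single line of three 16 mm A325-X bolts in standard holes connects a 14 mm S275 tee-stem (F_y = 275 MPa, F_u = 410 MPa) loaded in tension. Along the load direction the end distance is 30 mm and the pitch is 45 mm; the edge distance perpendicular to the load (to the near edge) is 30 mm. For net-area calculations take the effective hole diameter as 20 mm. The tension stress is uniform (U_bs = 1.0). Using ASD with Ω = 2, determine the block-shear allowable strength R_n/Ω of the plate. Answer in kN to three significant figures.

Shear plane L_v = 30 + 2·45 = 120 mm; A_gv = 120 × 14 = 1680 mm².
A_nv = (120 − 2.5·20) × 14 = 980 mm².
A_nt = (30 − 0.5·20) × 14 = 280 mm².
0.6 F_u A_nv = 241.1 kN; 0.6 F_y A_gv = 277.2 kN → shear rupture governs the shear term.
R_n = 241.1 + 1.0 × 410 × 280 / 1000 = 355.9 kN.
Allowable strength R_n/Ω = 355.9 / 2 = 178 kN.

178 kN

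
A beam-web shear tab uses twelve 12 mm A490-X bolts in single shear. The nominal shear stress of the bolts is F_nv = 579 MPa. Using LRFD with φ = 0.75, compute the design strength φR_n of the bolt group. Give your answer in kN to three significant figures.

589 kN

A_b = π × 12² / 4 = 113.1 mm².
R_n = F_nv · A_b · n · n_s = 579 × 113.1 × 12 × 1 / 1000 = 785.8 kN.
Design strength φR_n = 0.75 × 785.8 = 589 kN.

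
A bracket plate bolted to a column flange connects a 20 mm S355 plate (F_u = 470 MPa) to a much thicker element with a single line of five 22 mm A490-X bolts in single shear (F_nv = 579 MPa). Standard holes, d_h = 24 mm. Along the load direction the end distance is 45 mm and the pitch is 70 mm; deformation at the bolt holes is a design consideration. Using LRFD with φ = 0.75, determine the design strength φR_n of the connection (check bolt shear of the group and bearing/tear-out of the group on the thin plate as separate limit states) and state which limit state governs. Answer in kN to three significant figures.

Bolt shear: A_b = π·22²/4 = 380.1 mm²; R_n = 579 × 380.1 × 5 × 1 / 1000 = 1100 kN → 0.75 × 1100 = 825 kN.
Bearing (1.2 l_c t F_u ≤ 2.4 d t F_u): upper limit = 2.4·22·20·470 / 1000 = 496.3 kN.
  Edge l_c = 45 − 24/2 = 33 → r_n = 372.2 kN; interior l_c = 70 − 24 = 46 → r_n = 496.3 kN.
  R_n,bearing = 1·372.2 + 4·496.3 = 2358 kN → 0.75 × 2358 = 1770 kN.
Bolt shear governs: 825 kN.

825 kN (bolt shear governs)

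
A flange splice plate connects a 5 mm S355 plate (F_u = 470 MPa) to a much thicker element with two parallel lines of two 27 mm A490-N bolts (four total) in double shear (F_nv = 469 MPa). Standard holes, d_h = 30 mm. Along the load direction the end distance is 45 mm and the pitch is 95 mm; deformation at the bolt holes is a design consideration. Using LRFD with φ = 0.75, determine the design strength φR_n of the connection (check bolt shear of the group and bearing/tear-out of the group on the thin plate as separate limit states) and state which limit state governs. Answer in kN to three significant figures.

Bolt shear: A_b = π·27²/4 = 572.6 mm²; R_n = 469 × 572.6 × 4 × 2 / 1000 = 2148 kN → 0.75 × 2148 = 1610 kN.
Bearing (1.2 l_c t F_u ≤ 2.4 d t F_u): upper limit = 2.4·27·5·470 / 1000 = 152.3 kN.
  Edge l_c = 45 − 30/2 = 30 → r_n = 84.6 kN; interior l_c = 95 − 30 = 65 → r_n = 152.3 kN.
  R_n,bearing = 2·84.6 + 2·152.3 = 473.8 kN → 0.75 × 473.8 = 355 kN.
Bearing governs: 355 kN.

355 kN (bearing governs)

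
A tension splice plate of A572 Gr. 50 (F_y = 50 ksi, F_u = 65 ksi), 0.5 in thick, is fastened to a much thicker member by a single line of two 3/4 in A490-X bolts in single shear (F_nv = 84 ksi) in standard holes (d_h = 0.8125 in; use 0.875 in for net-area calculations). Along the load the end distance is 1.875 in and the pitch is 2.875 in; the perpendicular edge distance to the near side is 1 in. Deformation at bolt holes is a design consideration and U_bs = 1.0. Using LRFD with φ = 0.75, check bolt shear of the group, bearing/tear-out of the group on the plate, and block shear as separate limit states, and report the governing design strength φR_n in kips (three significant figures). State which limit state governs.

Bolt shear: A_b = π·0.75²/4 = 0.4418 in²; R_n = 84 × 0.4418 × 2 × 1 = 74.22 kips → 0.75 × 74.22 = 55.7 kips.
Bearing: edge l_c = 1.469, r_n = 57.28 kips; interior l_c = 2.062, r_n = 58.5 kips; R_n = 57.28 + 1·58.5 = 115.8 kips → 86.8 kips.
Block shear: A_gv = 2.375, A_nv = 1.719, A_nt = 0.2812 in²; R_n = min(0.6F_uA_nv, 0.6F_yA_gv) + U_bs·F_u·A_nt = 85.31 kips → 64 kips.
Bolt shear governs: 55.7 kips.

55.7 kips (bolt shear governs)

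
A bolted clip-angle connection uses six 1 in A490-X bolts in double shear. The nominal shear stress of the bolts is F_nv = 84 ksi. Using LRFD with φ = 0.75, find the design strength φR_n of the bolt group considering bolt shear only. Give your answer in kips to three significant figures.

A_b = π × 1² / 4 = 0.7854 in².
R_n = F_nv · A_b · n · n_s = 84 × 0.7854 × 6 × 2 = 791.7 kips.
Design strength φR_n = 0.75 × 791.7 = 594 kips.

594 kips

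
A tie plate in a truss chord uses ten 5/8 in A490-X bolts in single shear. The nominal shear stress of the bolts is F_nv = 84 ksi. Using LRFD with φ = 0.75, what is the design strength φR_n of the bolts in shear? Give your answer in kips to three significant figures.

193 kips

A_b = π × 0.625² / 4 = 0.3068 in².
R_n = F_nv · A_b · n · n_s = 84 × 0.3068 × 10 × 1 = 257.7 kips.
Design strength φR_n = 0.75 × 257.7 = 193 kips.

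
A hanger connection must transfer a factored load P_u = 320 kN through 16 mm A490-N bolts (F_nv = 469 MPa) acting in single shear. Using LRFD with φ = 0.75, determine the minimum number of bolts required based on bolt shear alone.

5 bolts

A_b = π·16²/4 = 201.1 mm².
Per-bolt design strength φR_n = 0.75 × 469 × 201.1 × 1 / 1000 = 70.72 kN.
n ≥ 320 / 70.72 = 4.525 → use 5 bolts.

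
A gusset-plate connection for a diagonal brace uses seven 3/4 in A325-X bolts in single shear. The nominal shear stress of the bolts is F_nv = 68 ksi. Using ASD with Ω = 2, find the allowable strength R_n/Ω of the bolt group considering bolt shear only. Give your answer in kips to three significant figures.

A_b = π × 0.75² / 4 = 0.4418 in².
R_n = F_nv · A_b · n · n_s = 68 × 0.4418 × 7 × 1 = 210.3 kips.
Allowable strength R_n/Ω = 210.3 / 2 = 105 kips.

105 kips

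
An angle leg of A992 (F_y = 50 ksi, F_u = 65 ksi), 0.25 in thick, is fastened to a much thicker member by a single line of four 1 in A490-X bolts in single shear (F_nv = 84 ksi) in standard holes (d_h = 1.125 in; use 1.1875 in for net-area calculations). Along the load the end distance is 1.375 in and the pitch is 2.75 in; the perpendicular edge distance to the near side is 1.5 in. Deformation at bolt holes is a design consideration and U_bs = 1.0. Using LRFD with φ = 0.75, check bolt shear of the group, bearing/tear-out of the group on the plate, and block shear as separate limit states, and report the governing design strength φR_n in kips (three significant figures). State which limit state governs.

Bolt shear: A_b = π·1²/4 = 0.7854 in²; R_n = 84 × 0.7854 × 4 × 1 = 263.9 kips → 0.75 × 263.9 = 198 kips.
Bearing: edge l_c = 0.8125, r_n = 15.84 kips; interior l_c = 1.625, r_n = 31.69 kips; R_n = 15.84 + 3·31.69 = 110.9 kips → 83.2 kips.
Block shear: A_gv = 2.406, A_nv = 1.367, A_nt = 0.2266 in²; R_n = min(0.6F_uA_nv, 0.6F_yA_gv) + U_bs·F_u·A_nt = 68.05 kips → 51 kips.
Block shear governs: 51 kips.

51 kips (block shear governs)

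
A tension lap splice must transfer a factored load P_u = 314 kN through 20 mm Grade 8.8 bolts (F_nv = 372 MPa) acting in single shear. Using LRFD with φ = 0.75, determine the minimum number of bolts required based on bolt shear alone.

4 bolts

A_b = π·20²/4 = 314.2 mm².
Per-bolt design strength φR_n = 0.75 × 372 × 314.2 × 1 / 1000 = 87.65 kN.
n ≥ 314 / 87.65 = 3.582 → use 4 bolts.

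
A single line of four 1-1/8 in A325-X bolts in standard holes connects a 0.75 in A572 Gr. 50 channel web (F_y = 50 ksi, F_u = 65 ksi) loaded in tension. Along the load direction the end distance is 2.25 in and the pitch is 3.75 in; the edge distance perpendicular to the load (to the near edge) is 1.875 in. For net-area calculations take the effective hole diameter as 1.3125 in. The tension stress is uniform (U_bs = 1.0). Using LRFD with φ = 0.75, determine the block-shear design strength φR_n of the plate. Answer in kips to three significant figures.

Shear plane L_v = 2.25 + 3·3.75 = 13.5 in; A_gv = 13.5 × 0.75 = 10.12 in².
A_nv = (13.5 − 3.5·1.3125) × 0.75 = 6.68 in².
A_nt = (1.875 − 0.5·1.3125) × 0.75 = 0.9141 in².
0.6 F_u A_nv = 260.5 kips; 0.6 F_y A_gv = 303.8 kips → shear rupture governs the shear term.
R_n = 260.5 + 1.0 × 65 × 0.9141 = 319.9 kips.
Design strength φR_n = 0.75 × 319.9 = 240 kips.

240 kips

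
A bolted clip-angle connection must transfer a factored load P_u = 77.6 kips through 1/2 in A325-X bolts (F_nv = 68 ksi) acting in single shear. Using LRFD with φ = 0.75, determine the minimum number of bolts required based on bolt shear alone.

8 bolts

A_b = π·0.5²/4 = 0.1963 in².
Per-bolt design strength φR_n = 0.75 × 68 × 0.1963 × 1 = 10.01 kips.
n ≥ 77.6 / 10.01 = 7.749 → use 8 bolts.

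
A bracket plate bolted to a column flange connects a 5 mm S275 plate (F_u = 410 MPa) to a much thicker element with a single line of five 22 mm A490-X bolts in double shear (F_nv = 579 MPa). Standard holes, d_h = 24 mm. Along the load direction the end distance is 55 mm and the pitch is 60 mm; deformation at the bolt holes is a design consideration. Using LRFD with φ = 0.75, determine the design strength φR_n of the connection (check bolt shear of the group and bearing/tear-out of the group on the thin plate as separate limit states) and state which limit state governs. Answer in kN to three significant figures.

345 kN (bearing governs)

Bolt shear: A_b = π·22²/4 = 380.1 mm²; R_n = 579 × 380.1 × 5 × 2 / 1000 = 2201 kN → 0.75 × 2201 = 1650 kN.
Bearing (1.2 l_c t F_u ≤ 2.4 d t F_u): upper limit = 2.4·22·5·410 / 1000 = 108.2 kN.
  Edge l_c = 55 − 24/2 = 43 → r_n = 105.8 kN; interior l_c = 60 − 24 = 36 → r_n = 88.56 kN.
  R_n,bearing = 1·105.8 + 4·88.56 = 460 kN → 0.75 × 460 = 345 kN.
Bearing governs: 345 kN.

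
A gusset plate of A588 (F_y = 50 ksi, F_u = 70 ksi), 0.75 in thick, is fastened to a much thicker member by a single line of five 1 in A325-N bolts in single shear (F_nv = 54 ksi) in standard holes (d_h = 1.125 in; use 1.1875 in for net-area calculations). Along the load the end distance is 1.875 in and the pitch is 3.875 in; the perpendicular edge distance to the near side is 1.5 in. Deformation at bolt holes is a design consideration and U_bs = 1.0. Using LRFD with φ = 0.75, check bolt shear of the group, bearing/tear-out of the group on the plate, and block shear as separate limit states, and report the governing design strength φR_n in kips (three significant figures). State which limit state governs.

159 kips (bolt shear governs)

Bolt shear: A_b = π·1²/4 = 0.7854 in²; R_n = 54 × 0.7854 × 5 × 1 = 212.1 kips → 0.75 × 212.1 = 159 kips.
Bearing: edge l_c = 1.312, r_n = 82.69 kips; interior l_c = 2.75, r_n = 126 kips; R_n = 82.69 + 4·126 = 586.7 kips → 440 kips.
Block shear: A_gv = 13.03, A_nv = 9.023, A_nt = 0.6797 in²; R_n = min(0.6F_uA_nv, 0.6F_yA_gv) + U_bs·F_u·A_nt = 426.6 kips → 320 kips.
Bolt shear governs: 159 kips.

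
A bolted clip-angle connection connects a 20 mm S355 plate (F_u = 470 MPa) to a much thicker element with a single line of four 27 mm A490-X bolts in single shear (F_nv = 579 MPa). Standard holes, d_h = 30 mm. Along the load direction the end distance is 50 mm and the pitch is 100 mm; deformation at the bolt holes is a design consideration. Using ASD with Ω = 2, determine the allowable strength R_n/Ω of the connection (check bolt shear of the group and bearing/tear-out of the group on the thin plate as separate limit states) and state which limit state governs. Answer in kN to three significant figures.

Bolt shear: A_b = π·27²/4 = 572.6 mm²; R_n = 579 × 572.6 × 4 × 1 / 1000 = 1326 kN → 1326 / 2 = 663 kN.
Bearing (1.2 l_c t F_u ≤ 2.4 d t F_u): upper limit = 2.4·27·20·470 / 1000 = 609.1 kN.
  Edge l_c = 50 − 30/2 = 35 → r_n = 394.8 kN; interior l_c = 100 − 30 = 70 → r_n = 609.1 kN.
  R_n,bearing = 1·394.8 + 3·609.1 = 2222 kN → 2222 / 2 = 1110 kN.
Bolt shear governs: 663 kN.

663 kN (bolt shear governs)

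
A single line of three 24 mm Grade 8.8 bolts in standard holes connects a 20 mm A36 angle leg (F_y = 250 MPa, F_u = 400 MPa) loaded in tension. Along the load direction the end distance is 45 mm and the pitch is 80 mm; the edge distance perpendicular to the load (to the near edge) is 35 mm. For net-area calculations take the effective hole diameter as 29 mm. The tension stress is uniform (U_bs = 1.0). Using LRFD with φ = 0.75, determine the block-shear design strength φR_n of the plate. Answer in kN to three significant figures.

Shear plane L_v = 45 + 2·80 = 205 mm; A_gv = 205 × 20 = 4100 mm².
A_nv = (205 − 2.5·29) × 20 = 2650 mm².
A_nt = (35 − 0.5·29) × 20 = 410 mm².
0.6 F_u A_nv = 636 kN; 0.6 F_y A_gv = 615 kN → shear yielding governs the shear term.
R_n = 615 + 1.0 × 400 × 410 / 1000 = 779 kN.
Design strength φR_n = 0.75 × 779 = 584 kN.

584 kN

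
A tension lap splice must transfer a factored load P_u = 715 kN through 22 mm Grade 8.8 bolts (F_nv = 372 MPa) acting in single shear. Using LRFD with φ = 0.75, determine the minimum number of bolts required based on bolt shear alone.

7 bolts

A_b = π·22²/4 = 380.1 mm².
Per-bolt design strength φR_n = 0.75 × 372 × 380.1 × 1 / 1000 = 106.1 kN.
n ≥ 715 / 106.1 = 6.742 → use 7 bolts.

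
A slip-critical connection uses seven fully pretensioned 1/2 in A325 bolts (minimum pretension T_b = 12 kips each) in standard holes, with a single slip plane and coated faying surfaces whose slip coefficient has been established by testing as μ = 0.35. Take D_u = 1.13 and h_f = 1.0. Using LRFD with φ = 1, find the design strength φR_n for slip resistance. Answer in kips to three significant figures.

R_n = μ · D_u · h_f · T_b · n_s · n_b = 0.35 × 1.13 × 1.0 × 12 × 1 × 7 = 33.22 kips.
Design strength φR_n = 1 × 33.22 = 33.2 kips.

33.2 kips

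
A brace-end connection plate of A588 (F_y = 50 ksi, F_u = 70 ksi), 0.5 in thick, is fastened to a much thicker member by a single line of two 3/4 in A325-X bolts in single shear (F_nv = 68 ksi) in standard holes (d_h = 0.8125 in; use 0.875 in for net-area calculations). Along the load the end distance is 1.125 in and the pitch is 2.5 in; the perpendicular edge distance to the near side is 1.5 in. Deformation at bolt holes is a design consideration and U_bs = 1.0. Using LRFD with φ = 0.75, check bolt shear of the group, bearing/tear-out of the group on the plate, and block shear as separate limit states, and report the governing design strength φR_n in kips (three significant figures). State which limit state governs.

Bolt shear: A_b = π·0.75²/4 = 0.4418 in²; R_n = 68 × 0.4418 × 2 × 1 = 60.08 kips → 0.75 × 60.08 = 45.1 kips.
Bearing: edge l_c = 0.7188, r_n = 30.19 kips; interior l_c = 1.688, r_n = 63 kips; R_n = 30.19 + 1·63 = 93.19 kips → 69.9 kips.
Block shear: A_gv = 1.812, A_nv = 1.156, A_nt = 0.5312 in²; R_n = min(0.6F_uA_nv, 0.6F_yA_gv) + U_bs·F_u·A_nt = 85.75 kips → 64.3 kips.
Bolt shear governs: 45.1 kips.

45.1 kips (bolt shear governs)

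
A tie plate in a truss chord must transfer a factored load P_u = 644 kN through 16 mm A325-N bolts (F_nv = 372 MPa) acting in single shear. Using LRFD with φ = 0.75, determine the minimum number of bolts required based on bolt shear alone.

A_b = π·16²/4 = 201.1 mm².
Per-bolt design strength φR_n = 0.75 × 372 × 201.1 × 1 / 1000 = 56.1 kN.
n ≥ 644 / 56.1 = 11.48 → use 12 bolts.

12 bolts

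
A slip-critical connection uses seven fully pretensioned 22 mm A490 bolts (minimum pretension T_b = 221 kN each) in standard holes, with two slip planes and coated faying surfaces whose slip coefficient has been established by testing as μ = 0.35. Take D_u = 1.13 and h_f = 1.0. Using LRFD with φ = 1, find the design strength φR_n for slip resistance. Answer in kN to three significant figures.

1220 kN

R_n = μ · D_u · h_f · T_b · n_s · n_b = 0.35 × 1.13 × 1.0 × 221 × 2 × 7 = 1224 kN.
Design strength φR_n = 1 × 1224 = 1220 kN.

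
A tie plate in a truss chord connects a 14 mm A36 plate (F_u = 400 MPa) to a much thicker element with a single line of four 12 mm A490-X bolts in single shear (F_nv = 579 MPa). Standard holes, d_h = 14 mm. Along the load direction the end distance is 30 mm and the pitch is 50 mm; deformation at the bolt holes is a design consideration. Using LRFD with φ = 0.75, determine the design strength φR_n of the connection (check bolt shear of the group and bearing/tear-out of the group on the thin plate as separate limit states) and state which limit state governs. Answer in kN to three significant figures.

Bolt shear: A_b = π·12²/4 = 113.1 mm²; R_n = 579 × 113.1 × 4 × 1 / 1000 = 261.9 kN → 0.75 × 261.9 = 196 kN.
Bearing (1.2 l_c t F_u ≤ 2.4 d t F_u): upper limit = 2.4·12·14·400 / 1000 = 161.3 kN.
  Edge l_c = 30 − 14/2 = 23 → r_n = 154.6 kN; interior l_c = 50 − 14 = 36 → r_n = 161.3 kN.
  R_n,bearing = 1·154.6 + 3·161.3 = 638.4 kN → 0.75 × 638.4 = 479 kN.
Bolt shear governs: 196 kN.

196 kN (bolt shear governs)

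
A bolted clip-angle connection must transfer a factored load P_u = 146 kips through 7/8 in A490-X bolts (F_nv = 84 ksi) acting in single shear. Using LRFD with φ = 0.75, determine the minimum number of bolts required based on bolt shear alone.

A_b = π·0.875²/4 = 0.6013 in².
Per-bolt design strength φR_n = 0.75 × 84 × 0.6013 × 1 = 37.88 kips.
n ≥ 146 / 37.88 = 3.854 → use 4 bolts.

4 bolts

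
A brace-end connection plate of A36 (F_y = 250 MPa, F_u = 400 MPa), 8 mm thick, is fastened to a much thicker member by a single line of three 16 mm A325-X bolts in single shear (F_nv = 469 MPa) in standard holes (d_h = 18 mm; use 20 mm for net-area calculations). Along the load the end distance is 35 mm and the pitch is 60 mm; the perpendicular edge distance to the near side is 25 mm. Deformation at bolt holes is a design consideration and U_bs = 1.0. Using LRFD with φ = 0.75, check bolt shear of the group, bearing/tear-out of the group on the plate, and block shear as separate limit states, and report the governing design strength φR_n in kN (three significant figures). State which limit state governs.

176 kN (block shear governs)

Bolt shear: A_b = π·16²/4 = 201.1 mm²; R_n = 469 × 201.1 × 3 × 1 / 1000 = 282.9 kN → 0.75 × 282.9 = 212 kN.
Bearing: edge l_c = 26, r_n = 99.84 kN; interior l_c = 42, r_n = 122.9 kN; R_n = 99.84 + 2·122.9 = 345.6 kN → 259 kN.
Block shear: A_gv = 1240, A_nv = 840, A_nt = 120 mm²; R_n = min(0.6F_uA_nv, 0.6F_yA_gv) + U_bs·F_u·A_nt = 234 kN → 176 kN.
Block shear governs: 176 kN.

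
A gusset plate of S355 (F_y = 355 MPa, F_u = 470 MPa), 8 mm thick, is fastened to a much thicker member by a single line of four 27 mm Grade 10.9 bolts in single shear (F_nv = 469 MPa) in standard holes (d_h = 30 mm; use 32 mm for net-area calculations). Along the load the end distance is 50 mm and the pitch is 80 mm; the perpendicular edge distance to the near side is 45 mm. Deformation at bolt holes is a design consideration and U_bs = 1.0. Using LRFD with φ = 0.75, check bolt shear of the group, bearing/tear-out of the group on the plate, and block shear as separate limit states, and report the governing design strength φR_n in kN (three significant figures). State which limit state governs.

Bolt shear: A_b = π·27²/4 = 572.6 mm²; R_n = 469 × 572.6 × 4 × 1 / 1000 = 1074 kN → 0.75 × 1074 = 806 kN.
Bearing: edge l_c = 35, r_n = 157.9 kN; interior l_c = 50, r_n = 225.6 kN; R_n = 157.9 + 3·225.6 = 834.7 kN → 626 kN.
Block shear: A_gv = 2320, A_nv = 1424, A_nt = 232 mm²; R_n = min(0.6F_uA_nv, 0.6F_yA_gv) + U_bs·F_u·A_nt = 510.6 kN → 383 kN.
Block shear governs: 383 kN.

383 kN (block shear governs)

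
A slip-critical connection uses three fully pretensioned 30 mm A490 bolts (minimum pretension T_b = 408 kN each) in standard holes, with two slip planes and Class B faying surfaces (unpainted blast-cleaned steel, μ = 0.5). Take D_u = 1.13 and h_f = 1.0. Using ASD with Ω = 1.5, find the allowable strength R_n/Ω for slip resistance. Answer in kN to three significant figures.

922 kN

R_n = μ · D_u · h_f · T_b · n_s · n_b = 0.5 × 1.13 × 1.0 × 408 × 2 × 3 = 1383 kN.
Allowable strength R_n/Ω = 1383 / 1.5 = 922 kN.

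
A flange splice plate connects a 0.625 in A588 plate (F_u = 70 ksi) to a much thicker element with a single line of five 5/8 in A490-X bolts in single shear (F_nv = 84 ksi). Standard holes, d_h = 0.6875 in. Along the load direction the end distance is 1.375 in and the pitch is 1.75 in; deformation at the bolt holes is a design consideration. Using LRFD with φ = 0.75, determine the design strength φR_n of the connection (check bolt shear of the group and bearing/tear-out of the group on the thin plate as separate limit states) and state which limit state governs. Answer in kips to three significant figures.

96.6 kips (bolt shear governs)

Bolt shear: A_b = π·0.625²/4 = 0.3068 in²; R_n = 84 × 0.3068 × 5 × 1 = 128.9 kips → 0.75 × 128.9 = 96.6 kips.
Bearing (1.2 l_c t F_u ≤ 2.4 d t F_u): upper limit = 2.4·0.625·0.625·70 = 65.62 kips.
  Edge l_c = 1.375 − 0.6875/2 = 1.031 → r_n = 54.14 kips; interior l_c = 1.75 − 0.6875 = 1.062 → r_n = 55.78 kips.
  R_n,bearing = 1·54.14 + 4·55.78 = 277.3 kips → 0.75 × 277.3 = 208 kips.
Bolt shear governs: 96.6 kips.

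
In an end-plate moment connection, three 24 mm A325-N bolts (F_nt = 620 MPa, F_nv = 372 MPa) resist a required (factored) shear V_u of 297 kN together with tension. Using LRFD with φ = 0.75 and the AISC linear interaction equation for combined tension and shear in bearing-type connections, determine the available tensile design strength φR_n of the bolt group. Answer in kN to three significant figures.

325 kN

A_b = π·24²/4 = 452.4 mm²; f_rv = 297 × 1000 / (3 × 452.4) = 218.8 MPa.
F'_nt = 1.3 F_nt − (F_nt / φF_nv) f_rv = 1.3·620 − (620/(0.75·372))·218.8 = 319.7 MPa, capped at F_nt → F'_nt = 319.7 MPa.
R_n = F'_nt · A_b · n = 319.7 × 452.4 × 3 / 1000 = 433.9 kN.
Design strength φR_n = 0.75 × 433.9 = 325 kN.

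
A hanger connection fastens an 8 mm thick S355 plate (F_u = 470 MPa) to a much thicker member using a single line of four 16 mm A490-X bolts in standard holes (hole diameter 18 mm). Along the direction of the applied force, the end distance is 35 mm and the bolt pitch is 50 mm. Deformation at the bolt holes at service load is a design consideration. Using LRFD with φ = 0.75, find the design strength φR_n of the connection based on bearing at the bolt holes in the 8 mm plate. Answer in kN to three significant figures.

413 kN

Per bolt r_n = 1.2 l_c t F_u ≤ 2.4 d t F_u; upper limit = 2.4 × 16 × 8 × 470 / 1000 = 144.4 kN.
Edge bolt: l_c = 35 − 18/2 = 26 mm → 1.2 × 26 × 8 × 470 / 1000 = 117.3 → r_n = 117.3 kN.
Interior bolts: l_c = 50 − 18 = 32 mm → 1.2 × 32 × 8 × 470 / 1000 = 144.4 → r_n = 144.4 kN.
R_n = 1 × 117.3 + 3 × 144.4 = 550.5 kN.
Design strength φR_n = 0.75 × 550.5 = 413 kN.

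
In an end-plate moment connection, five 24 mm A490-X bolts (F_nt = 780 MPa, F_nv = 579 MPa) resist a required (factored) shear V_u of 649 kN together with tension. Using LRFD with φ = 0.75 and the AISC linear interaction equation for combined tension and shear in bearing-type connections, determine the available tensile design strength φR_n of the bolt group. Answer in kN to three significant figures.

846 kN

A_b = π·24²/4 = 452.4 mm²; f_rv = 649 × 1000 / (5 × 452.4) = 286.9 MPa.
F'_nt = 1.3 F_nt − (F_nt / φF_nv) f_rv = 1.3·780 − (780/(0.75·579))·286.9 = 498.6 MPa, capped at F_nt → F'_nt = 498.6 MPa.
R_n = F'_nt · A_b · n = 498.6 × 452.4 × 5 / 1000 = 1128 kN.
Design strength φR_n = 0.75 × 1128 = 846 kN.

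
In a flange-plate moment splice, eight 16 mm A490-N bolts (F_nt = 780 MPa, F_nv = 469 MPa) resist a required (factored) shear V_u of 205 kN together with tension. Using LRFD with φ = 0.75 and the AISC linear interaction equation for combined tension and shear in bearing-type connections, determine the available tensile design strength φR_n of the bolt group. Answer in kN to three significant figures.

A_b = π·16²/4 = 201.1 mm²; f_rv = 205 × 1000 / (8 × 201.1) = 127.4 MPa.
F'_nt = 1.3 F_nt − (F_nt / φF_nv) f_rv = 1.3·780 − (780/(0.75·469))·127.4 = 731.4 MPa, capped at F_nt → F'_nt = 731.4 MPa.
R_n = F'_nt · A_b · n = 731.4 × 201.1 × 8 / 1000 = 1176 kN.
Design strength φR_n = 0.75 × 1176 = 882 kN.

882 kN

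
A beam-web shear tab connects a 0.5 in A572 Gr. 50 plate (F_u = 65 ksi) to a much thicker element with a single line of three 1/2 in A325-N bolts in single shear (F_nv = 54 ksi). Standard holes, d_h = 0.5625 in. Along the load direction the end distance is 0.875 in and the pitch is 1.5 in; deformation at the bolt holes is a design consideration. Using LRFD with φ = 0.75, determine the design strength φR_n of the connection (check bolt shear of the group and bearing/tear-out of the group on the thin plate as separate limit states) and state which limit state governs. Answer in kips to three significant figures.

23.9 kips (bolt shear governs)

Bolt shear: A_b = π·0.5²/4 = 0.1963 in²; R_n = 54 × 0.1963 × 3 × 1 = 31.81 kips → 0.75 × 31.81 = 23.9 kips.
Bearing (1.2 l_c t F_u ≤ 2.4 d t F_u): upper limit = 2.4·0.5·0.5·65 = 39 kips.
  Edge l_c = 0.875 − 0.5625/2 = 0.5938 → r_n = 23.16 kips; interior l_c = 1.5 − 0.5625 = 0.9375 → r_n = 36.56 kips.
  R_n,bearing = 1·23.16 + 2·36.56 = 96.28 kips → 0.75 × 96.28 = 72.2 kips.
Bolt shear governs: 23.9 kips.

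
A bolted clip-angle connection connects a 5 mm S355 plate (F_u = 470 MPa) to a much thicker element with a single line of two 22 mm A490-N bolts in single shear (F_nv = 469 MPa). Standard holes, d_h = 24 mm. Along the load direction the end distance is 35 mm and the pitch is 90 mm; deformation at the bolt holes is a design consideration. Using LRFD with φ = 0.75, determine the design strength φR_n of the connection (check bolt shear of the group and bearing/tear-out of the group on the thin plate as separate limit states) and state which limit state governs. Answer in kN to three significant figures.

Bolt shear: A_b = π·22²/4 = 380.1 mm²; R_n = 469 × 380.1 × 2 × 1 / 1000 = 356.6 kN → 0.75 × 356.6 = 267 kN.
Bearing (1.2 l_c t F_u ≤ 2.4 d t F_u): upper limit = 2.4·22·5·470 / 1000 = 124.1 kN.
  Edge l_c = 35 − 24/2 = 23 → r_n = 64.86 kN; interior l_c = 90 − 24 = 66 → r_n = 124.1 kN.
  R_n,bearing = 1·64.86 + 1·124.1 = 188.9 kN → 0.75 × 188.9 = 142 kN.
Bearing governs: 142 kN.

142 kN (bearing governs)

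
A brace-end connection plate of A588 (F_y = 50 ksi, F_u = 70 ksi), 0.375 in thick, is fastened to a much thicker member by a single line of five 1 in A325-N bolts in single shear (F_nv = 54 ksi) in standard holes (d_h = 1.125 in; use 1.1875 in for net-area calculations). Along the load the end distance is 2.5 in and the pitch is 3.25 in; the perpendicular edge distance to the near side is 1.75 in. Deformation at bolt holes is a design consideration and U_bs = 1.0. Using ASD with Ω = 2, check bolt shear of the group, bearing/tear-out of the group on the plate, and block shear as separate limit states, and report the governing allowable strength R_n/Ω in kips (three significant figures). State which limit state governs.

95.2 kips (block shear governs)

Bolt shear: A_b = π·1²/4 = 0.7854 in²; R_n = 54 × 0.7854 × 5 × 1 = 212.1 kips → 212.1 / 2 = 106 kips.
Bearing: edge l_c = 1.938, r_n = 61.03 kips; interior l_c = 2.125, r_n = 63 kips; R_n = 61.03 + 4·63 = 313 kips → 157 kips.
Block shear: A_gv = 5.812, A_nv = 3.809, A_nt = 0.4336 in²; R_n = min(0.6F_uA_nv, 0.6F_yA_gv) + U_bs·F_u·A_nt = 190.3 kips → 95.2 kips.
Block shear governs: 95.2 kips.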